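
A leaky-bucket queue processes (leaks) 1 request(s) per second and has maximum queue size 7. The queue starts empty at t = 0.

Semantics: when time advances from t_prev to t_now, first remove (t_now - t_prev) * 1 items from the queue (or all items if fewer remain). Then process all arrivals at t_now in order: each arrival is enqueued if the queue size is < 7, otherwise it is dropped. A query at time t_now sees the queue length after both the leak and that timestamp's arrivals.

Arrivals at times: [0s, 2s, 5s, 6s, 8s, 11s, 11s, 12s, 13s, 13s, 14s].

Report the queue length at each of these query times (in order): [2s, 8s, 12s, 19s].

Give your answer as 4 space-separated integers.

Answer: 1 1 2 0

Derivation:
Queue lengths at query times:
  query t=2s: backlog = 1
  query t=8s: backlog = 1
  query t=12s: backlog = 2
  query t=19s: backlog = 0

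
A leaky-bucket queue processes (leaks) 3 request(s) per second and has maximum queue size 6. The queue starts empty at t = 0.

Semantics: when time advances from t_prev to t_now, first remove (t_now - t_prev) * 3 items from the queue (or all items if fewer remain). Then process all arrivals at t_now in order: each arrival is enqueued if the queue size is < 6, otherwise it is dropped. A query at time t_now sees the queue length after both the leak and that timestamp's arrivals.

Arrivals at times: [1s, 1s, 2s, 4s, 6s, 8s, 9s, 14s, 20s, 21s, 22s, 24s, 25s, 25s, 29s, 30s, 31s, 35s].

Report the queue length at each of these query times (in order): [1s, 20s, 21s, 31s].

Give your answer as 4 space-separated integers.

Answer: 2 1 1 1

Derivation:
Queue lengths at query times:
  query t=1s: backlog = 2
  query t=20s: backlog = 1
  query t=21s: backlog = 1
  query t=31s: backlog = 1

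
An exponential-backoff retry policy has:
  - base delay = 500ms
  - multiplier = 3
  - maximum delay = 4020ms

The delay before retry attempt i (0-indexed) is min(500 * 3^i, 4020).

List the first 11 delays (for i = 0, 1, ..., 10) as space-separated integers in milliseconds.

Computing each delay:
  i=0: min(500*3^0, 4020) = 500
  i=1: min(500*3^1, 4020) = 1500
  i=2: min(500*3^2, 4020) = 4020
  i=3: min(500*3^3, 4020) = 4020
  i=4: min(500*3^4, 4020) = 4020
  i=5: min(500*3^5, 4020) = 4020
  i=6: min(500*3^6, 4020) = 4020
  i=7: min(500*3^7, 4020) = 4020
  i=8: min(500*3^8, 4020) = 4020
  i=9: min(500*3^9, 4020) = 4020
  i=10: min(500*3^10, 4020) = 4020

Answer: 500 1500 4020 4020 4020 4020 4020 4020 4020 4020 4020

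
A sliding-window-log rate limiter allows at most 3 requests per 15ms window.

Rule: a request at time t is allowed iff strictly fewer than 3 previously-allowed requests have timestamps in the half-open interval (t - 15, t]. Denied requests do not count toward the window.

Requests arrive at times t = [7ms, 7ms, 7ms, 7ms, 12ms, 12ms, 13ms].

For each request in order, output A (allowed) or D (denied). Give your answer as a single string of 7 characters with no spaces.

Answer: AAADDDD

Derivation:
Tracking allowed requests in the window:
  req#1 t=7ms: ALLOW
  req#2 t=7ms: ALLOW
  req#3 t=7ms: ALLOW
  req#4 t=7ms: DENY
  req#5 t=12ms: DENY
  req#6 t=12ms: DENY
  req#7 t=13ms: DENY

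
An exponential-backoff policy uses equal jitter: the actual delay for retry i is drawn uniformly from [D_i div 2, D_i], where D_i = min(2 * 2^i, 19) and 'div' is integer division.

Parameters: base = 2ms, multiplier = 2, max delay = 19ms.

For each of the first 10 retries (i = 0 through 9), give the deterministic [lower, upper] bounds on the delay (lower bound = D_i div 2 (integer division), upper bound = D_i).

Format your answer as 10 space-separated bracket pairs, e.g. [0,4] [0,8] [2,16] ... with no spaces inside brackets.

Answer: [1,2] [2,4] [4,8] [8,16] [9,19] [9,19] [9,19] [9,19] [9,19] [9,19]

Derivation:
Computing bounds per retry:
  i=0: D_i=min(2*2^0,19)=2, bounds=[1,2]
  i=1: D_i=min(2*2^1,19)=4, bounds=[2,4]
  i=2: D_i=min(2*2^2,19)=8, bounds=[4,8]
  i=3: D_i=min(2*2^3,19)=16, bounds=[8,16]
  i=4: D_i=min(2*2^4,19)=19, bounds=[9,19]
  i=5: D_i=min(2*2^5,19)=19, bounds=[9,19]
  i=6: D_i=min(2*2^6,19)=19, bounds=[9,19]
  i=7: D_i=min(2*2^7,19)=19, bounds=[9,19]
  i=8: D_i=min(2*2^8,19)=19, bounds=[9,19]
  i=9: D_i=min(2*2^9,19)=19, bounds=[9,19]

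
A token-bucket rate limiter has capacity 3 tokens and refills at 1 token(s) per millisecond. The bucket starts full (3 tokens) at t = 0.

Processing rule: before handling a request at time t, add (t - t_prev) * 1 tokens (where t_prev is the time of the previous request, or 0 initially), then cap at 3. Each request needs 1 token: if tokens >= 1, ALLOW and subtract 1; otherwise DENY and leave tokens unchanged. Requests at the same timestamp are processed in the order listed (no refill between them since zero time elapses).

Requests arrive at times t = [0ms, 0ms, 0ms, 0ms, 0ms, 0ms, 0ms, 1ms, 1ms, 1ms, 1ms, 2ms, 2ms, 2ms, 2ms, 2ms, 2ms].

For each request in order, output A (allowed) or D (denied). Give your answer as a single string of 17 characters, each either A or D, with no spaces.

Simulating step by step:
  req#1 t=0ms: ALLOW
  req#2 t=0ms: ALLOW
  req#3 t=0ms: ALLOW
  req#4 t=0ms: DENY
  req#5 t=0ms: DENY
  req#6 t=0ms: DENY
  req#7 t=0ms: DENY
  req#8 t=1ms: ALLOW
  req#9 t=1ms: DENY
  req#10 t=1ms: DENY
  req#11 t=1ms: DENY
  req#12 t=2ms: ALLOW
  req#13 t=2ms: DENY
  req#14 t=2ms: DENY
  req#15 t=2ms: DENY
  req#16 t=2ms: DENY
  req#17 t=2ms: DENY

Answer: AAADDDDADDDADDDDD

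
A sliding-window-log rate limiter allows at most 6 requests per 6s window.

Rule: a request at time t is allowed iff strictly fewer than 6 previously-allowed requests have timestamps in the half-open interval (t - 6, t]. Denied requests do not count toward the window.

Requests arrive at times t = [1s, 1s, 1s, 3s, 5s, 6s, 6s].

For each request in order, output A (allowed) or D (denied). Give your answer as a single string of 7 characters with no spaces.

Tracking allowed requests in the window:
  req#1 t=1s: ALLOW
  req#2 t=1s: ALLOW
  req#3 t=1s: ALLOW
  req#4 t=3s: ALLOW
  req#5 t=5s: ALLOW
  req#6 t=6s: ALLOW
  req#7 t=6s: DENY

Answer: AAAAAAD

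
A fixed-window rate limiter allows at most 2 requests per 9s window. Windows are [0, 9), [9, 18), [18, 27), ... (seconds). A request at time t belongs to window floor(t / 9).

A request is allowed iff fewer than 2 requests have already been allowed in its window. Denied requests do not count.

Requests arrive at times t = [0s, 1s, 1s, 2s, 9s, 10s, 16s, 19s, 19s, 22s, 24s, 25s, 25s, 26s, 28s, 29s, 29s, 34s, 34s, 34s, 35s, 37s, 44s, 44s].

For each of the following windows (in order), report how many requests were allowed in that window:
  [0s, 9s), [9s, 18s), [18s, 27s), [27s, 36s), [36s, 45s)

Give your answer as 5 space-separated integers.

Answer: 2 2 2 2 2

Derivation:
Processing requests:
  req#1 t=0s (window 0): ALLOW
  req#2 t=1s (window 0): ALLOW
  req#3 t=1s (window 0): DENY
  req#4 t=2s (window 0): DENY
  req#5 t=9s (window 1): ALLOW
  req#6 t=10s (window 1): ALLOW
  req#7 t=16s (window 1): DENY
  req#8 t=19s (window 2): ALLOW
  req#9 t=19s (window 2): ALLOW
  req#10 t=22s (window 2): DENY
  req#11 t=24s (window 2): DENY
  req#12 t=25s (window 2): DENY
  req#13 t=25s (window 2): DENY
  req#14 t=26s (window 2): DENY
  req#15 t=28s (window 3): ALLOW
  req#16 t=29s (window 3): ALLOW
  req#17 t=29s (window 3): DENY
  req#18 t=34s (window 3): DENY
  req#19 t=34s (window 3): DENY
  req#20 t=34s (window 3): DENY
  req#21 t=35s (window 3): DENY
  req#22 t=37s (window 4): ALLOW
  req#23 t=44s (window 4): ALLOW
  req#24 t=44s (window 4): DENY

Allowed counts by window: 2 2 2 2 2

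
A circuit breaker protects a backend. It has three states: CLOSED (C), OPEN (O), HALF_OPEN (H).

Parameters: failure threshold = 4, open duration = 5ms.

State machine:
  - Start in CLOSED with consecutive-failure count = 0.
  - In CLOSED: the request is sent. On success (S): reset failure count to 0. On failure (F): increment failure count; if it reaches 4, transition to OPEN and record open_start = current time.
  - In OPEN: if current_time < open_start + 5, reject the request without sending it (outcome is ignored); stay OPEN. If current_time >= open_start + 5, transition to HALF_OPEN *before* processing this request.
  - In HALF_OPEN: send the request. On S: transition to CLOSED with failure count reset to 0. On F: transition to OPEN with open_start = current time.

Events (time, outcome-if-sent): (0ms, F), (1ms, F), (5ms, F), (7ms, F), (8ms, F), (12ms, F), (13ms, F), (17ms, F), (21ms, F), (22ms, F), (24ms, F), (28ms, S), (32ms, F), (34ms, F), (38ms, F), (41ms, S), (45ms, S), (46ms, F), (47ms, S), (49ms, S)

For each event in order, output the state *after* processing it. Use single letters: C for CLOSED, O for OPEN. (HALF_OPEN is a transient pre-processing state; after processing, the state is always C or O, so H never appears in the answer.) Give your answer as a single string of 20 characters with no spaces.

State after each event:
  event#1 t=0ms outcome=F: state=CLOSED
  event#2 t=1ms outcome=F: state=CLOSED
  event#3 t=5ms outcome=F: state=CLOSED
  event#4 t=7ms outcome=F: state=OPEN
  event#5 t=8ms outcome=F: state=OPEN
  event#6 t=12ms outcome=F: state=OPEN
  event#7 t=13ms outcome=F: state=OPEN
  event#8 t=17ms outcome=F: state=OPEN
  event#9 t=21ms outcome=F: state=OPEN
  event#10 t=22ms outcome=F: state=OPEN
  event#11 t=24ms outcome=F: state=OPEN
  event#12 t=28ms outcome=S: state=CLOSED
  event#13 t=32ms outcome=F: state=CLOSED
  event#14 t=34ms outcome=F: state=CLOSED
  event#15 t=38ms outcome=F: state=CLOSED
  event#16 t=41ms outcome=S: state=CLOSED
  event#17 t=45ms outcome=S: state=CLOSED
  event#18 t=46ms outcome=F: state=CLOSED
  event#19 t=47ms outcome=S: state=CLOSED
  event#20 t=49ms outcome=S: state=CLOSED

Answer: CCCOOOOOOOOCCCCCCCCC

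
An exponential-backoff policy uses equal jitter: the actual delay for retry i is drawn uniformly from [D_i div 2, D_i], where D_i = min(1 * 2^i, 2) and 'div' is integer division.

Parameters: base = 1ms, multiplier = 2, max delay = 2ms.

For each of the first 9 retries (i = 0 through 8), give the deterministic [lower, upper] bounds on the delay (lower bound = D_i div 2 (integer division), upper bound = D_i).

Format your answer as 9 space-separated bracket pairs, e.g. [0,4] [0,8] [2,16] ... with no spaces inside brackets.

Answer: [0,1] [1,2] [1,2] [1,2] [1,2] [1,2] [1,2] [1,2] [1,2]

Derivation:
Computing bounds per retry:
  i=0: D_i=min(1*2^0,2)=1, bounds=[0,1]
  i=1: D_i=min(1*2^1,2)=2, bounds=[1,2]
  i=2: D_i=min(1*2^2,2)=2, bounds=[1,2]
  i=3: D_i=min(1*2^3,2)=2, bounds=[1,2]
  i=4: D_i=min(1*2^4,2)=2, bounds=[1,2]
  i=5: D_i=min(1*2^5,2)=2, bounds=[1,2]
  i=6: D_i=min(1*2^6,2)=2, bounds=[1,2]
  i=7: D_i=min(1*2^7,2)=2, bounds=[1,2]
  i=8: D_i=min(1*2^8,2)=2, bounds=[1,2]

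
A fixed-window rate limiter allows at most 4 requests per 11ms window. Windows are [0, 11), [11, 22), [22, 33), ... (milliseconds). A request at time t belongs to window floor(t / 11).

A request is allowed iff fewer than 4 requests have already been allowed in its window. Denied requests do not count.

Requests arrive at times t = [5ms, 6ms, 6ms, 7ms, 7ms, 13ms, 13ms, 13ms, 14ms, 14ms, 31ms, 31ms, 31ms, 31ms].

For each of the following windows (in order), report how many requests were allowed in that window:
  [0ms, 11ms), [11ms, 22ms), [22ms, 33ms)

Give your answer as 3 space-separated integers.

Answer: 4 4 4

Derivation:
Processing requests:
  req#1 t=5ms (window 0): ALLOW
  req#2 t=6ms (window 0): ALLOW
  req#3 t=6ms (window 0): ALLOW
  req#4 t=7ms (window 0): ALLOW
  req#5 t=7ms (window 0): DENY
  req#6 t=13ms (window 1): ALLOW
  req#7 t=13ms (window 1): ALLOW
  req#8 t=13ms (window 1): ALLOW
  req#9 t=14ms (window 1): ALLOW
  req#10 t=14ms (window 1): DENY
  req#11 t=31ms (window 2): ALLOW
  req#12 t=31ms (window 2): ALLOW
  req#13 t=31ms (window 2): ALLOW
  req#14 t=31ms (window 2): ALLOW

Allowed counts by window: 4 4 4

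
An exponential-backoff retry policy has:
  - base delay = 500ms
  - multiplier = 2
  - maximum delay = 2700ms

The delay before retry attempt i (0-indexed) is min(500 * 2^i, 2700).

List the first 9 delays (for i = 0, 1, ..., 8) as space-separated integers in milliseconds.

Computing each delay:
  i=0: min(500*2^0, 2700) = 500
  i=1: min(500*2^1, 2700) = 1000
  i=2: min(500*2^2, 2700) = 2000
  i=3: min(500*2^3, 2700) = 2700
  i=4: min(500*2^4, 2700) = 2700
  i=5: min(500*2^5, 2700) = 2700
  i=6: min(500*2^6, 2700) = 2700
  i=7: min(500*2^7, 2700) = 2700
  i=8: min(500*2^8, 2700) = 2700

Answer: 500 1000 2000 2700 2700 2700 2700 2700 2700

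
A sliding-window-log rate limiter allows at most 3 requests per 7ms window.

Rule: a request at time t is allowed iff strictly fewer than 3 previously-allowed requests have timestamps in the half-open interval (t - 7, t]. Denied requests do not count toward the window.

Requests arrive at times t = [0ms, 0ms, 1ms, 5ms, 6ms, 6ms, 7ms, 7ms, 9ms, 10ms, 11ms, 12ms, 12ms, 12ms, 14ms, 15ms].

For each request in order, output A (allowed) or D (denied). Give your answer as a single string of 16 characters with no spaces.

Answer: AAADDDAAADDDDDAA

Derivation:
Tracking allowed requests in the window:
  req#1 t=0ms: ALLOW
  req#2 t=0ms: ALLOW
  req#3 t=1ms: ALLOW
  req#4 t=5ms: DENY
  req#5 t=6ms: DENY
  req#6 t=6ms: DENY
  req#7 t=7ms: ALLOW
  req#8 t=7ms: ALLOW
  req#9 t=9ms: ALLOW
  req#10 t=10ms: DENY
  req#11 t=11ms: DENY
  req#12 t=12ms: DENY
  req#13 t=12ms: DENY
  req#14 t=12ms: DENY
  req#15 t=14ms: ALLOW
  req#16 t=15ms: ALLOW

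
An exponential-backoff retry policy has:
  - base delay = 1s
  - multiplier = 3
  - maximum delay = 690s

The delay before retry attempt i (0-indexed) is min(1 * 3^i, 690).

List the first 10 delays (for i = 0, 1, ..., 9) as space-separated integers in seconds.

Answer: 1 3 9 27 81 243 690 690 690 690

Derivation:
Computing each delay:
  i=0: min(1*3^0, 690) = 1
  i=1: min(1*3^1, 690) = 3
  i=2: min(1*3^2, 690) = 9
  i=3: min(1*3^3, 690) = 27
  i=4: min(1*3^4, 690) = 81
  i=5: min(1*3^5, 690) = 243
  i=6: min(1*3^6, 690) = 690
  i=7: min(1*3^7, 690) = 690
  i=8: min(1*3^8, 690) = 690
  i=9: min(1*3^9, 690) = 690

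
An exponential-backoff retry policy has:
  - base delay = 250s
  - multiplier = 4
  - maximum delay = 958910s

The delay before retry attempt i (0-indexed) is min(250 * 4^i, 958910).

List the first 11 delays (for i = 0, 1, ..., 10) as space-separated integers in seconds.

Answer: 250 1000 4000 16000 64000 256000 958910 958910 958910 958910 958910

Derivation:
Computing each delay:
  i=0: min(250*4^0, 958910) = 250
  i=1: min(250*4^1, 958910) = 1000
  i=2: min(250*4^2, 958910) = 4000
  i=3: min(250*4^3, 958910) = 16000
  i=4: min(250*4^4, 958910) = 64000
  i=5: min(250*4^5, 958910) = 256000
  i=6: min(250*4^6, 958910) = 958910
  i=7: min(250*4^7, 958910) = 958910
  i=8: min(250*4^8, 958910) = 958910
  i=9: min(250*4^9, 958910) = 958910
  i=10: min(250*4^10, 958910) = 958910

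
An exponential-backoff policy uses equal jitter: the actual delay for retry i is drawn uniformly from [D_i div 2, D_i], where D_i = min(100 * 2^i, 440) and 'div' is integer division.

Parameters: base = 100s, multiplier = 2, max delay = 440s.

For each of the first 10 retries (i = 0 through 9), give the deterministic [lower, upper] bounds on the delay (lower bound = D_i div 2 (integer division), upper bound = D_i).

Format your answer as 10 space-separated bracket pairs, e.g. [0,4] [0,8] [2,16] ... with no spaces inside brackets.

Computing bounds per retry:
  i=0: D_i=min(100*2^0,440)=100, bounds=[50,100]
  i=1: D_i=min(100*2^1,440)=200, bounds=[100,200]
  i=2: D_i=min(100*2^2,440)=400, bounds=[200,400]
  i=3: D_i=min(100*2^3,440)=440, bounds=[220,440]
  i=4: D_i=min(100*2^4,440)=440, bounds=[220,440]
  i=5: D_i=min(100*2^5,440)=440, bounds=[220,440]
  i=6: D_i=min(100*2^6,440)=440, bounds=[220,440]
  i=7: D_i=min(100*2^7,440)=440, bounds=[220,440]
  i=8: D_i=min(100*2^8,440)=440, bounds=[220,440]
  i=9: D_i=min(100*2^9,440)=440, bounds=[220,440]

Answer: [50,100] [100,200] [200,400] [220,440] [220,440] [220,440] [220,440] [220,440] [220,440] [220,440]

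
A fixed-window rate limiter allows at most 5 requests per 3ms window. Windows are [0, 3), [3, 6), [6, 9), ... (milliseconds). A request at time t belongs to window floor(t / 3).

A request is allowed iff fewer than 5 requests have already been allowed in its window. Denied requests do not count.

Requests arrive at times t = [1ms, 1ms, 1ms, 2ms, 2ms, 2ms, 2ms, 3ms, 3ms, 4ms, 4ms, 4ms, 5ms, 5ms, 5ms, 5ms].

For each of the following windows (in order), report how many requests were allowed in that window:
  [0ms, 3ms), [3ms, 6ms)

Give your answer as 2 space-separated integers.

Processing requests:
  req#1 t=1ms (window 0): ALLOW
  req#2 t=1ms (window 0): ALLOW
  req#3 t=1ms (window 0): ALLOW
  req#4 t=2ms (window 0): ALLOW
  req#5 t=2ms (window 0): ALLOW
  req#6 t=2ms (window 0): DENY
  req#7 t=2ms (window 0): DENY
  req#8 t=3ms (window 1): ALLOW
  req#9 t=3ms (window 1): ALLOW
  req#10 t=4ms (window 1): ALLOW
  req#11 t=4ms (window 1): ALLOW
  req#12 t=4ms (window 1): ALLOW
  req#13 t=5ms (window 1): DENY
  req#14 t=5ms (window 1): DENY
  req#15 t=5ms (window 1): DENY
  req#16 t=5ms (window 1): DENY

Allowed counts by window: 5 5

Answer: 5 5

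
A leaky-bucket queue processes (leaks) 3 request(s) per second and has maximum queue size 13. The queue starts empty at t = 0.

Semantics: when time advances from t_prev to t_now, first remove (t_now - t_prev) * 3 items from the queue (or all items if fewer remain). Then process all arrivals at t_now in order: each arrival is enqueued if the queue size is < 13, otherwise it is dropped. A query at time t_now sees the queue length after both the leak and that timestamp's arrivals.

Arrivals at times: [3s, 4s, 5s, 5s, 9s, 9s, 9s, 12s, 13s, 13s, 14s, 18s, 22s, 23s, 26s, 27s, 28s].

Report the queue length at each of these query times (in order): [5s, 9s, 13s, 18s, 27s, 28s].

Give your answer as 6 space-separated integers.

Queue lengths at query times:
  query t=5s: backlog = 2
  query t=9s: backlog = 3
  query t=13s: backlog = 2
  query t=18s: backlog = 1
  query t=27s: backlog = 1
  query t=28s: backlog = 1

Answer: 2 3 2 1 1 1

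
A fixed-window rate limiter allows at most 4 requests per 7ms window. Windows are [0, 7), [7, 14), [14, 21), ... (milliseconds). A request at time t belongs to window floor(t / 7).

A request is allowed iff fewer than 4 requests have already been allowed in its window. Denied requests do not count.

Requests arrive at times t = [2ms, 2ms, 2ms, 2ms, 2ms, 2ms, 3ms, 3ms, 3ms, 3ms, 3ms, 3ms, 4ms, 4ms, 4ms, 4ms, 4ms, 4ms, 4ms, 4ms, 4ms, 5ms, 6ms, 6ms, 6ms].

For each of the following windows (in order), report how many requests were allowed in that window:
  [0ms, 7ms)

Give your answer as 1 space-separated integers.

Processing requests:
  req#1 t=2ms (window 0): ALLOW
  req#2 t=2ms (window 0): ALLOW
  req#3 t=2ms (window 0): ALLOW
  req#4 t=2ms (window 0): ALLOW
  req#5 t=2ms (window 0): DENY
  req#6 t=2ms (window 0): DENY
  req#7 t=3ms (window 0): DENY
  req#8 t=3ms (window 0): DENY
  req#9 t=3ms (window 0): DENY
  req#10 t=3ms (window 0): DENY
  req#11 t=3ms (window 0): DENY
  req#12 t=3ms (window 0): DENY
  req#13 t=4ms (window 0): DENY
  req#14 t=4ms (window 0): DENY
  req#15 t=4ms (window 0): DENY
  req#16 t=4ms (window 0): DENY
  req#17 t=4ms (window 0): DENY
  req#18 t=4ms (window 0): DENY
  req#19 t=4ms (window 0): DENY
  req#20 t=4ms (window 0): DENY
  req#21 t=4ms (window 0): DENY
  req#22 t=5ms (window 0): DENY
  req#23 t=6ms (window 0): DENY
  req#24 t=6ms (window 0): DENY
  req#25 t=6ms (window 0): DENY

Allowed counts by window: 4

Answer: 4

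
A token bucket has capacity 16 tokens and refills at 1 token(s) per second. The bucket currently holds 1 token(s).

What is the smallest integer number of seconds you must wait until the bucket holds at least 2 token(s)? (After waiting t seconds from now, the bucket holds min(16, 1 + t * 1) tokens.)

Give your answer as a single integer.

Need 1 + t * 1 >= 2, so t >= 1/1.
Smallest integer t = ceil(1/1) = 1.

Answer: 1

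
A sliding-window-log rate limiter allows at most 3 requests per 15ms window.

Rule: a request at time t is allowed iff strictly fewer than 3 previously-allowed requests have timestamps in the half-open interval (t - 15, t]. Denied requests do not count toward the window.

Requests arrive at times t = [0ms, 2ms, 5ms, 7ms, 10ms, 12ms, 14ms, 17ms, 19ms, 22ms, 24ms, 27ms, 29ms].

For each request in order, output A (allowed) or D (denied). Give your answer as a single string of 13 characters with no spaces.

Tracking allowed requests in the window:
  req#1 t=0ms: ALLOW
  req#2 t=2ms: ALLOW
  req#3 t=5ms: ALLOW
  req#4 t=7ms: DENY
  req#5 t=10ms: DENY
  req#6 t=12ms: DENY
  req#7 t=14ms: DENY
  req#8 t=17ms: ALLOW
  req#9 t=19ms: ALLOW
  req#10 t=22ms: ALLOW
  req#11 t=24ms: DENY
  req#12 t=27ms: DENY
  req#13 t=29ms: DENY

Answer: AAADDDDAAADDD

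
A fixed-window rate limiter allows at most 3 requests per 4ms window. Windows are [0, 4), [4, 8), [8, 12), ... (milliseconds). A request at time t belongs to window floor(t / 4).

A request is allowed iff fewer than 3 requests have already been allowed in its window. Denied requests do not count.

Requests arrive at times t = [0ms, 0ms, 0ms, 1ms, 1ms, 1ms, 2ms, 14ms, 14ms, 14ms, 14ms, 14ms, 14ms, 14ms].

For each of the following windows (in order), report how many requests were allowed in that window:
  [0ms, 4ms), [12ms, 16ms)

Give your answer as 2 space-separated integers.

Processing requests:
  req#1 t=0ms (window 0): ALLOW
  req#2 t=0ms (window 0): ALLOW
  req#3 t=0ms (window 0): ALLOW
  req#4 t=1ms (window 0): DENY
  req#5 t=1ms (window 0): DENY
  req#6 t=1ms (window 0): DENY
  req#7 t=2ms (window 0): DENY
  req#8 t=14ms (window 3): ALLOW
  req#9 t=14ms (window 3): ALLOW
  req#10 t=14ms (window 3): ALLOW
  req#11 t=14ms (window 3): DENY
  req#12 t=14ms (window 3): DENY
  req#13 t=14ms (window 3): DENY
  req#14 t=14ms (window 3): DENY

Allowed counts by window: 3 3

Answer: 3 3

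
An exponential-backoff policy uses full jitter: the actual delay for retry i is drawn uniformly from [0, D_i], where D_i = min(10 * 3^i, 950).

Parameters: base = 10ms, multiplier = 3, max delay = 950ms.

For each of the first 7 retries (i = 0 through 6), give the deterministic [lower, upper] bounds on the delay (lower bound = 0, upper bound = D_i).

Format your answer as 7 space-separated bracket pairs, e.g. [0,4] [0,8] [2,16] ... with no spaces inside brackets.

Computing bounds per retry:
  i=0: D_i=min(10*3^0,950)=10, bounds=[0,10]
  i=1: D_i=min(10*3^1,950)=30, bounds=[0,30]
  i=2: D_i=min(10*3^2,950)=90, bounds=[0,90]
  i=3: D_i=min(10*3^3,950)=270, bounds=[0,270]
  i=4: D_i=min(10*3^4,950)=810, bounds=[0,810]
  i=5: D_i=min(10*3^5,950)=950, bounds=[0,950]
  i=6: D_i=min(10*3^6,950)=950, bounds=[0,950]

Answer: [0,10] [0,30] [0,90] [0,270] [0,810] [0,950] [0,950]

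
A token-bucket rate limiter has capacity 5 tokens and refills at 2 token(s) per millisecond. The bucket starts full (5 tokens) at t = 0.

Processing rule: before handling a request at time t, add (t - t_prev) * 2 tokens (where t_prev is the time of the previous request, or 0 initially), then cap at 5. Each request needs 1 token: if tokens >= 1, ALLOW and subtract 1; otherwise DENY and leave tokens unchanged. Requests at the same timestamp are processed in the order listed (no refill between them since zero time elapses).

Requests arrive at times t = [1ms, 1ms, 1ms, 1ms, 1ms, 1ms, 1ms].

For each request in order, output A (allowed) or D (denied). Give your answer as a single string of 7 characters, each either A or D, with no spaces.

Simulating step by step:
  req#1 t=1ms: ALLOW
  req#2 t=1ms: ALLOW
  req#3 t=1ms: ALLOW
  req#4 t=1ms: ALLOW
  req#5 t=1ms: ALLOW
  req#6 t=1ms: DENY
  req#7 t=1ms: DENY

Answer: AAAAADD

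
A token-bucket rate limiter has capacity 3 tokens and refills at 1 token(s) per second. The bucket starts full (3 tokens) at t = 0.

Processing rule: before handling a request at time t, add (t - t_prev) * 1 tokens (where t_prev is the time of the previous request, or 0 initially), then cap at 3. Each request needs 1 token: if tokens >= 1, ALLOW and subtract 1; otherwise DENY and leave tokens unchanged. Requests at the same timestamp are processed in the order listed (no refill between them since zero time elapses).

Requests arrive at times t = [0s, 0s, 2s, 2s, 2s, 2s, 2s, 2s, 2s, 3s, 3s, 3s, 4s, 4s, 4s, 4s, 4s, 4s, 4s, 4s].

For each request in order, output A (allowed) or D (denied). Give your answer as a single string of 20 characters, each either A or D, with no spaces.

Answer: AAAAADDDDADDADDDDDDD

Derivation:
Simulating step by step:
  req#1 t=0s: ALLOW
  req#2 t=0s: ALLOW
  req#3 t=2s: ALLOW
  req#4 t=2s: ALLOW
  req#5 t=2s: ALLOW
  req#6 t=2s: DENY
  req#7 t=2s: DENY
  req#8 t=2s: DENY
  req#9 t=2s: DENY
  req#10 t=3s: ALLOW
  req#11 t=3s: DENY
  req#12 t=3s: DENY
  req#13 t=4s: ALLOW
  req#14 t=4s: DENY
  req#15 t=4s: DENY
  req#16 t=4s: DENY
  req#17 t=4s: DENY
  req#18 t=4s: DENY
  req#19 t=4s: DENY
  req#20 t=4s: DENY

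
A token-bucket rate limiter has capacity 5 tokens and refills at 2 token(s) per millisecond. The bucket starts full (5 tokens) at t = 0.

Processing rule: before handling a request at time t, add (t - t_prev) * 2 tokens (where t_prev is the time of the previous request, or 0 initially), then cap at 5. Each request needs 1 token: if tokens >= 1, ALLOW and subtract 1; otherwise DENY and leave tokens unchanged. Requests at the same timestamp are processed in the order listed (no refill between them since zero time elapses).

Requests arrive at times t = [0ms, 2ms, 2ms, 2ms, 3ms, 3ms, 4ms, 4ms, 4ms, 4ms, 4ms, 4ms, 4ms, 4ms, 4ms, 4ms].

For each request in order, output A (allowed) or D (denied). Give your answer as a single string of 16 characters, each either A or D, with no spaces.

Answer: AAAAAAAAAADDDDDD

Derivation:
Simulating step by step:
  req#1 t=0ms: ALLOW
  req#2 t=2ms: ALLOW
  req#3 t=2ms: ALLOW
  req#4 t=2ms: ALLOW
  req#5 t=3ms: ALLOW
  req#6 t=3ms: ALLOW
  req#7 t=4ms: ALLOW
  req#8 t=4ms: ALLOW
  req#9 t=4ms: ALLOW
  req#10 t=4ms: ALLOW
  req#11 t=4ms: DENY
  req#12 t=4ms: DENY
  req#13 t=4ms: DENY
  req#14 t=4ms: DENY
  req#15 t=4ms: DENY
  req#16 t=4ms: DENY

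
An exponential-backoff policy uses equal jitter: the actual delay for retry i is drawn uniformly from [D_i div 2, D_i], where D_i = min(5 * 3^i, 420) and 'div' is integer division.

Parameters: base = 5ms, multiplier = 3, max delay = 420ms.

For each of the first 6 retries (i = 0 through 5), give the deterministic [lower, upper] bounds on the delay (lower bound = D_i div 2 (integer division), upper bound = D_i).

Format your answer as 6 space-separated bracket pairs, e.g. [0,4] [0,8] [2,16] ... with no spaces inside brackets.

Answer: [2,5] [7,15] [22,45] [67,135] [202,405] [210,420]

Derivation:
Computing bounds per retry:
  i=0: D_i=min(5*3^0,420)=5, bounds=[2,5]
  i=1: D_i=min(5*3^1,420)=15, bounds=[7,15]
  i=2: D_i=min(5*3^2,420)=45, bounds=[22,45]
  i=3: D_i=min(5*3^3,420)=135, bounds=[67,135]
  i=4: D_i=min(5*3^4,420)=405, bounds=[202,405]
  i=5: D_i=min(5*3^5,420)=420, bounds=[210,420]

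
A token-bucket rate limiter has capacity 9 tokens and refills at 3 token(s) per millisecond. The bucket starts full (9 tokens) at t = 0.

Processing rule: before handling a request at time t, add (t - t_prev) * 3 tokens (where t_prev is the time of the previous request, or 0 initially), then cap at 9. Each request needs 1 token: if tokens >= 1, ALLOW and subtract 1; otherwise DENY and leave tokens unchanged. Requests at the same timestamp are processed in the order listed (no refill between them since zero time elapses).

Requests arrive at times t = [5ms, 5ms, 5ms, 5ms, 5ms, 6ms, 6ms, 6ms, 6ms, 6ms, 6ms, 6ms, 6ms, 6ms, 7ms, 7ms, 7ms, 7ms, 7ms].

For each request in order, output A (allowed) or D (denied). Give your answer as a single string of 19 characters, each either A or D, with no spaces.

Simulating step by step:
  req#1 t=5ms: ALLOW
  req#2 t=5ms: ALLOW
  req#3 t=5ms: ALLOW
  req#4 t=5ms: ALLOW
  req#5 t=5ms: ALLOW
  req#6 t=6ms: ALLOW
  req#7 t=6ms: ALLOW
  req#8 t=6ms: ALLOW
  req#9 t=6ms: ALLOW
  req#10 t=6ms: ALLOW
  req#11 t=6ms: ALLOW
  req#12 t=6ms: ALLOW
  req#13 t=6ms: DENY
  req#14 t=6ms: DENY
  req#15 t=7ms: ALLOW
  req#16 t=7ms: ALLOW
  req#17 t=7ms: ALLOW
  req#18 t=7ms: DENY
  req#19 t=7ms: DENY

Answer: AAAAAAAAAAAADDAAADD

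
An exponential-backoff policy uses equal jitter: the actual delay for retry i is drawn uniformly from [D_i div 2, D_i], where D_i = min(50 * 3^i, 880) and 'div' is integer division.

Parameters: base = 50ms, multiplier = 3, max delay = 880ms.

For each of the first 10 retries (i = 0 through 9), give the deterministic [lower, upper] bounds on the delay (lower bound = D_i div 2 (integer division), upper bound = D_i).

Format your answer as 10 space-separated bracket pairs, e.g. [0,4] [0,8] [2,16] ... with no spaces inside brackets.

Computing bounds per retry:
  i=0: D_i=min(50*3^0,880)=50, bounds=[25,50]
  i=1: D_i=min(50*3^1,880)=150, bounds=[75,150]
  i=2: D_i=min(50*3^2,880)=450, bounds=[225,450]
  i=3: D_i=min(50*3^3,880)=880, bounds=[440,880]
  i=4: D_i=min(50*3^4,880)=880, bounds=[440,880]
  i=5: D_i=min(50*3^5,880)=880, bounds=[440,880]
  i=6: D_i=min(50*3^6,880)=880, bounds=[440,880]
  i=7: D_i=min(50*3^7,880)=880, bounds=[440,880]
  i=8: D_i=min(50*3^8,880)=880, bounds=[440,880]
  i=9: D_i=min(50*3^9,880)=880, bounds=[440,880]

Answer: [25,50] [75,150] [225,450] [440,880] [440,880] [440,880] [440,880] [440,880] [440,880] [440,880]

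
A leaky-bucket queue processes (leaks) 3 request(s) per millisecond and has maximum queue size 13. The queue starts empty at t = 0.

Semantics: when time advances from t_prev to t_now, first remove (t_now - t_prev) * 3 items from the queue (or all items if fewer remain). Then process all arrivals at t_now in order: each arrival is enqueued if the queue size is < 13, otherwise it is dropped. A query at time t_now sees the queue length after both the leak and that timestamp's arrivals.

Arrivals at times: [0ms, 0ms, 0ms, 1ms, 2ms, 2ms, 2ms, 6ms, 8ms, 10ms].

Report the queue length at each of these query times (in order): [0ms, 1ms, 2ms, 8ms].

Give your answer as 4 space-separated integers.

Queue lengths at query times:
  query t=0ms: backlog = 3
  query t=1ms: backlog = 1
  query t=2ms: backlog = 3
  query t=8ms: backlog = 1

Answer: 3 1 3 1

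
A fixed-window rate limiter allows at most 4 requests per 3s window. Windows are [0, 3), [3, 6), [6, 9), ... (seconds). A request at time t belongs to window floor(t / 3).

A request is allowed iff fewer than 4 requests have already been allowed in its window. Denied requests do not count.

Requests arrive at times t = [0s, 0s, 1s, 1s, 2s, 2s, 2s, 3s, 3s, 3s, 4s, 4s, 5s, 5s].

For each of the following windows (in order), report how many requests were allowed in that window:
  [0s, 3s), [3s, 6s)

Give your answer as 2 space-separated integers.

Answer: 4 4

Derivation:
Processing requests:
  req#1 t=0s (window 0): ALLOW
  req#2 t=0s (window 0): ALLOW
  req#3 t=1s (window 0): ALLOW
  req#4 t=1s (window 0): ALLOW
  req#5 t=2s (window 0): DENY
  req#6 t=2s (window 0): DENY
  req#7 t=2s (window 0): DENY
  req#8 t=3s (window 1): ALLOW
  req#9 t=3s (window 1): ALLOW
  req#10 t=3s (window 1): ALLOW
  req#11 t=4s (window 1): ALLOW
  req#12 t=4s (window 1): DENY
  req#13 t=5s (window 1): DENY
  req#14 t=5s (window 1): DENY

Allowed counts by window: 4 4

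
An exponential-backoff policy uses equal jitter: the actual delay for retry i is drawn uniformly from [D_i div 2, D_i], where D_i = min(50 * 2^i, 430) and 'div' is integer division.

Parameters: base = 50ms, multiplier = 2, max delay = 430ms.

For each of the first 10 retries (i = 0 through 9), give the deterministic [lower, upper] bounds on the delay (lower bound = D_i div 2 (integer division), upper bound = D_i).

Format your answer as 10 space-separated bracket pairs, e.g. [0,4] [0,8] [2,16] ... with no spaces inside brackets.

Computing bounds per retry:
  i=0: D_i=min(50*2^0,430)=50, bounds=[25,50]
  i=1: D_i=min(50*2^1,430)=100, bounds=[50,100]
  i=2: D_i=min(50*2^2,430)=200, bounds=[100,200]
  i=3: D_i=min(50*2^3,430)=400, bounds=[200,400]
  i=4: D_i=min(50*2^4,430)=430, bounds=[215,430]
  i=5: D_i=min(50*2^5,430)=430, bounds=[215,430]
  i=6: D_i=min(50*2^6,430)=430, bounds=[215,430]
  i=7: D_i=min(50*2^7,430)=430, bounds=[215,430]
  i=8: D_i=min(50*2^8,430)=430, bounds=[215,430]
  i=9: D_i=min(50*2^9,430)=430, bounds=[215,430]

Answer: [25,50] [50,100] [100,200] [200,400] [215,430] [215,430] [215,430] [215,430] [215,430] [215,430]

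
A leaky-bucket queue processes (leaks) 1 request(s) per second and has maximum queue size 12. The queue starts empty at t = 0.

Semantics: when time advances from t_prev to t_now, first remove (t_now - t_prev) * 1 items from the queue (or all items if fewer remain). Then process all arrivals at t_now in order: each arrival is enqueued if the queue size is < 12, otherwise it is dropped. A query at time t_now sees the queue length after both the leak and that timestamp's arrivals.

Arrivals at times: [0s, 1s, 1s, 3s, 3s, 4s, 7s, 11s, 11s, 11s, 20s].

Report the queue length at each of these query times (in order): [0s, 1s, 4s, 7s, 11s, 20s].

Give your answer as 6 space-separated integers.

Queue lengths at query times:
  query t=0s: backlog = 1
  query t=1s: backlog = 2
  query t=4s: backlog = 2
  query t=7s: backlog = 1
  query t=11s: backlog = 3
  query t=20s: backlog = 1

Answer: 1 2 2 1 3 1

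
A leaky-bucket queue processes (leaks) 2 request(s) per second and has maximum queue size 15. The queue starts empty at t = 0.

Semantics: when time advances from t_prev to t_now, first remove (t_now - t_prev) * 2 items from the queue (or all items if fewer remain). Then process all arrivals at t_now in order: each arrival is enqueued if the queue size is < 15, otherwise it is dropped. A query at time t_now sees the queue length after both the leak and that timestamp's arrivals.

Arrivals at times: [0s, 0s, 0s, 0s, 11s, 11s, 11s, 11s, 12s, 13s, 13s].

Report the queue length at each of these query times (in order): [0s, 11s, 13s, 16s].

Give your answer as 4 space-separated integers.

Answer: 4 4 3 0

Derivation:
Queue lengths at query times:
  query t=0s: backlog = 4
  query t=11s: backlog = 4
  query t=13s: backlog = 3
  query t=16s: backlog = 0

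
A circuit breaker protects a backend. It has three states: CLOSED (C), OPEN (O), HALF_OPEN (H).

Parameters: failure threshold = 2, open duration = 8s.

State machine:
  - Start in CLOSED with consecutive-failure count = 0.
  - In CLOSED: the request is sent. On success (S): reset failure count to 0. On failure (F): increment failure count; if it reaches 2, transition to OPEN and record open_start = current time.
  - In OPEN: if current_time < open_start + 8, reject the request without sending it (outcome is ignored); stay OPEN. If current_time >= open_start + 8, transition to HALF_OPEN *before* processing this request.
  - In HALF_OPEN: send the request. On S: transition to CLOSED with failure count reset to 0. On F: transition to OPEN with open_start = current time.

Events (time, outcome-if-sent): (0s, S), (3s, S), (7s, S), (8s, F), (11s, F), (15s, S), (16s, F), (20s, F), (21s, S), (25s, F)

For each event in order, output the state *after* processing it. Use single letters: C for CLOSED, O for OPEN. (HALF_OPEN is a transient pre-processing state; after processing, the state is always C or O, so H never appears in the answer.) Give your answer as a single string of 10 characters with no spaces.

State after each event:
  event#1 t=0s outcome=S: state=CLOSED
  event#2 t=3s outcome=S: state=CLOSED
  event#3 t=7s outcome=S: state=CLOSED
  event#4 t=8s outcome=F: state=CLOSED
  event#5 t=11s outcome=F: state=OPEN
  event#6 t=15s outcome=S: state=OPEN
  event#7 t=16s outcome=F: state=OPEN
  event#8 t=20s outcome=F: state=OPEN
  event#9 t=21s outcome=S: state=OPEN
  event#10 t=25s outcome=F: state=OPEN

Answer: CCCCOOOOOO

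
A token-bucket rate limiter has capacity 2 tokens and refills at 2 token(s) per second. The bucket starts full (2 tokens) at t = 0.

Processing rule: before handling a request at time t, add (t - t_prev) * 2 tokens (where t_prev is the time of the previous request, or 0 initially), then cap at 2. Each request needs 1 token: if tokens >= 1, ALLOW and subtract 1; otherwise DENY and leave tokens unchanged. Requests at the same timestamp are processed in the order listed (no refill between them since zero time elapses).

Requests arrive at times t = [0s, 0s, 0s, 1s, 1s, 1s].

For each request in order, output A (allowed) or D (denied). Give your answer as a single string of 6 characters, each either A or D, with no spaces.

Simulating step by step:
  req#1 t=0s: ALLOW
  req#2 t=0s: ALLOW
  req#3 t=0s: DENY
  req#4 t=1s: ALLOW
  req#5 t=1s: ALLOW
  req#6 t=1s: DENY

Answer: AADAAD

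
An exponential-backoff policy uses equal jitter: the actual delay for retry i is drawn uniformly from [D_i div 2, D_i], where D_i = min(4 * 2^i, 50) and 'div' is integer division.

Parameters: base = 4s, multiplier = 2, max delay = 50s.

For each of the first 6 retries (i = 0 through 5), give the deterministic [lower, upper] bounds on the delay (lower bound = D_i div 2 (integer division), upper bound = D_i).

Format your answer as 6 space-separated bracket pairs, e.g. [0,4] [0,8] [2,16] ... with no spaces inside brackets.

Answer: [2,4] [4,8] [8,16] [16,32] [25,50] [25,50]

Derivation:
Computing bounds per retry:
  i=0: D_i=min(4*2^0,50)=4, bounds=[2,4]
  i=1: D_i=min(4*2^1,50)=8, bounds=[4,8]
  i=2: D_i=min(4*2^2,50)=16, bounds=[8,16]
  i=3: D_i=min(4*2^3,50)=32, bounds=[16,32]
  i=4: D_i=min(4*2^4,50)=50, bounds=[25,50]
  i=5: D_i=min(4*2^5,50)=50, bounds=[25,50]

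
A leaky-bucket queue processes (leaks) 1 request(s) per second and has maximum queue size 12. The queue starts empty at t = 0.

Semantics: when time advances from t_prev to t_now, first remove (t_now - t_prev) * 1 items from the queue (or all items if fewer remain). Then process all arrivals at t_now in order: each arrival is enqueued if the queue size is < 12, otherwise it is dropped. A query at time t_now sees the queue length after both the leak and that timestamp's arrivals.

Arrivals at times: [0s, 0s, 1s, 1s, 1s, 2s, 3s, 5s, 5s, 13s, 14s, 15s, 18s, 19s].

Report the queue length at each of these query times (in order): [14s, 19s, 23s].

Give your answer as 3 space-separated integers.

Queue lengths at query times:
  query t=14s: backlog = 1
  query t=19s: backlog = 1
  query t=23s: backlog = 0

Answer: 1 1 0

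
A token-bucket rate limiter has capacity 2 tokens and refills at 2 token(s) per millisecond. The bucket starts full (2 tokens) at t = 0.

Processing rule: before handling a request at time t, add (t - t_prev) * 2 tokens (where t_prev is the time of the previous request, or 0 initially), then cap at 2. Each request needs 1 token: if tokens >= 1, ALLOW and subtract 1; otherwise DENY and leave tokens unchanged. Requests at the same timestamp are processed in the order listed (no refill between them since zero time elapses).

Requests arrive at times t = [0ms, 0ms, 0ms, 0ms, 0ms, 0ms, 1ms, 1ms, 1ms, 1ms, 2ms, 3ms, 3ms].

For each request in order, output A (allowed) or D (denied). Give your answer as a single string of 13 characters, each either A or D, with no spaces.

Simulating step by step:
  req#1 t=0ms: ALLOW
  req#2 t=0ms: ALLOW
  req#3 t=0ms: DENY
  req#4 t=0ms: DENY
  req#5 t=0ms: DENY
  req#6 t=0ms: DENY
  req#7 t=1ms: ALLOW
  req#8 t=1ms: ALLOW
  req#9 t=1ms: DENY
  req#10 t=1ms: DENY
  req#11 t=2ms: ALLOW
  req#12 t=3ms: ALLOW
  req#13 t=3ms: ALLOW

Answer: AADDDDAADDAAA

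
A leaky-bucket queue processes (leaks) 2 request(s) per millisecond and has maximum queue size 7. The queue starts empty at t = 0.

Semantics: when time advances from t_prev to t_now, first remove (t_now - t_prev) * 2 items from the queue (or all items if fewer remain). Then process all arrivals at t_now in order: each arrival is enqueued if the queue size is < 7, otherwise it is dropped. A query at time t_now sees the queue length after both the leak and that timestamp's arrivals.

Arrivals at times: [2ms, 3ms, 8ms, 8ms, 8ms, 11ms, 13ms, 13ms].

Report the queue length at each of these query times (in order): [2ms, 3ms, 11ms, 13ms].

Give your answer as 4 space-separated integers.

Queue lengths at query times:
  query t=2ms: backlog = 1
  query t=3ms: backlog = 1
  query t=11ms: backlog = 1
  query t=13ms: backlog = 2

Answer: 1 1 1 2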